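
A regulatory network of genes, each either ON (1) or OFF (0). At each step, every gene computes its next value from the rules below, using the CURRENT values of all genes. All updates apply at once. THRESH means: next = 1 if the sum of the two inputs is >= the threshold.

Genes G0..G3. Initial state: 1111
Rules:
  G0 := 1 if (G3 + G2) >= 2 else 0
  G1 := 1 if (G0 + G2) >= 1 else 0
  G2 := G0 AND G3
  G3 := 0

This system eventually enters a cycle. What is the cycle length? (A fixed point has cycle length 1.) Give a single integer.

Answer: 1

Derivation:
Step 0: 1111
Step 1: G0=(1+1>=2)=1 G1=(1+1>=1)=1 G2=G0&G3=1&1=1 G3=0(const) -> 1110
Step 2: G0=(0+1>=2)=0 G1=(1+1>=1)=1 G2=G0&G3=1&0=0 G3=0(const) -> 0100
Step 3: G0=(0+0>=2)=0 G1=(0+0>=1)=0 G2=G0&G3=0&0=0 G3=0(const) -> 0000
Step 4: G0=(0+0>=2)=0 G1=(0+0>=1)=0 G2=G0&G3=0&0=0 G3=0(const) -> 0000
State from step 4 equals state from step 3 -> cycle length 1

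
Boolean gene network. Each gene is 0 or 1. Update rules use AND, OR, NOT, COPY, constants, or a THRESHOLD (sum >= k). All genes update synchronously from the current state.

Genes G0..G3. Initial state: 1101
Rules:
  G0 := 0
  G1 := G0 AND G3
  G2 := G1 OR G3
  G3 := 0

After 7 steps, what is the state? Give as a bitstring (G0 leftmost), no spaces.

Step 1: G0=0(const) G1=G0&G3=1&1=1 G2=G1|G3=1|1=1 G3=0(const) -> 0110
Step 2: G0=0(const) G1=G0&G3=0&0=0 G2=G1|G3=1|0=1 G3=0(const) -> 0010
Step 3: G0=0(const) G1=G0&G3=0&0=0 G2=G1|G3=0|0=0 G3=0(const) -> 0000
Step 4: G0=0(const) G1=G0&G3=0&0=0 G2=G1|G3=0|0=0 G3=0(const) -> 0000
Step 5: G0=0(const) G1=G0&G3=0&0=0 G2=G1|G3=0|0=0 G3=0(const) -> 0000
Step 6: G0=0(const) G1=G0&G3=0&0=0 G2=G1|G3=0|0=0 G3=0(const) -> 0000
Step 7: G0=0(const) G1=G0&G3=0&0=0 G2=G1|G3=0|0=0 G3=0(const) -> 0000

0000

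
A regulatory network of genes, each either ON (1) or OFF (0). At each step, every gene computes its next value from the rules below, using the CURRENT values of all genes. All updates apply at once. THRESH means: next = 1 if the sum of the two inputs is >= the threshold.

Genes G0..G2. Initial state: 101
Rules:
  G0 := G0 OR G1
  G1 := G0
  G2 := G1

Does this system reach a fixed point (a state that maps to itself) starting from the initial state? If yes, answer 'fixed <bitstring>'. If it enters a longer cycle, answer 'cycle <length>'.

Answer: fixed 111

Derivation:
Step 0: 101
Step 1: G0=G0|G1=1|0=1 G1=G0=1 G2=G1=0 -> 110
Step 2: G0=G0|G1=1|1=1 G1=G0=1 G2=G1=1 -> 111
Step 3: G0=G0|G1=1|1=1 G1=G0=1 G2=G1=1 -> 111
Fixed point reached at step 2: 111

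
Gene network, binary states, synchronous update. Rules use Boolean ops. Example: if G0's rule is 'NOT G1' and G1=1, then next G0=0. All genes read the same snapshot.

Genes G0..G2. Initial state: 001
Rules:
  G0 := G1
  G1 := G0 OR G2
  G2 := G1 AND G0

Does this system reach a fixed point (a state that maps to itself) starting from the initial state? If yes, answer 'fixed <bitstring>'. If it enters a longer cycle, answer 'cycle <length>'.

Step 0: 001
Step 1: G0=G1=0 G1=G0|G2=0|1=1 G2=G1&G0=0&0=0 -> 010
Step 2: G0=G1=1 G1=G0|G2=0|0=0 G2=G1&G0=1&0=0 -> 100
Step 3: G0=G1=0 G1=G0|G2=1|0=1 G2=G1&G0=0&1=0 -> 010
Cycle of length 2 starting at step 1 -> no fixed point

Answer: cycle 2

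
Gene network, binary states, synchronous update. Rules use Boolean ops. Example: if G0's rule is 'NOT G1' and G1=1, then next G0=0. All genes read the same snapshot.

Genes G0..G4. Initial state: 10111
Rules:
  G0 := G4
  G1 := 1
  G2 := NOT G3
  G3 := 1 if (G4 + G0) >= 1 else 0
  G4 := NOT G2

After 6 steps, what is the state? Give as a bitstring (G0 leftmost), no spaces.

Step 1: G0=G4=1 G1=1(const) G2=NOT G3=NOT 1=0 G3=(1+1>=1)=1 G4=NOT G2=NOT 1=0 -> 11010
Step 2: G0=G4=0 G1=1(const) G2=NOT G3=NOT 1=0 G3=(0+1>=1)=1 G4=NOT G2=NOT 0=1 -> 01011
Step 3: G0=G4=1 G1=1(const) G2=NOT G3=NOT 1=0 G3=(1+0>=1)=1 G4=NOT G2=NOT 0=1 -> 11011
Step 4: G0=G4=1 G1=1(const) G2=NOT G3=NOT 1=0 G3=(1+1>=1)=1 G4=NOT G2=NOT 0=1 -> 11011
Step 5: G0=G4=1 G1=1(const) G2=NOT G3=NOT 1=0 G3=(1+1>=1)=1 G4=NOT G2=NOT 0=1 -> 11011
Step 6: G0=G4=1 G1=1(const) G2=NOT G3=NOT 1=0 G3=(1+1>=1)=1 G4=NOT G2=NOT 0=1 -> 11011

11011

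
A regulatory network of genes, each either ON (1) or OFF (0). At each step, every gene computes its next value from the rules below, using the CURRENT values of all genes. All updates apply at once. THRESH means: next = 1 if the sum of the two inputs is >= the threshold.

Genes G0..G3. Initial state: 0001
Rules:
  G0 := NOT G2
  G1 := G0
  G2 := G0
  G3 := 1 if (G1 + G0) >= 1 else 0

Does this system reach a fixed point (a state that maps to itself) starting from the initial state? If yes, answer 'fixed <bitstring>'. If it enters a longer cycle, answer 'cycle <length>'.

Step 0: 0001
Step 1: G0=NOT G2=NOT 0=1 G1=G0=0 G2=G0=0 G3=(0+0>=1)=0 -> 1000
Step 2: G0=NOT G2=NOT 0=1 G1=G0=1 G2=G0=1 G3=(0+1>=1)=1 -> 1111
Step 3: G0=NOT G2=NOT 1=0 G1=G0=1 G2=G0=1 G3=(1+1>=1)=1 -> 0111
Step 4: G0=NOT G2=NOT 1=0 G1=G0=0 G2=G0=0 G3=(1+0>=1)=1 -> 0001
Cycle of length 4 starting at step 0 -> no fixed point

Answer: cycle 4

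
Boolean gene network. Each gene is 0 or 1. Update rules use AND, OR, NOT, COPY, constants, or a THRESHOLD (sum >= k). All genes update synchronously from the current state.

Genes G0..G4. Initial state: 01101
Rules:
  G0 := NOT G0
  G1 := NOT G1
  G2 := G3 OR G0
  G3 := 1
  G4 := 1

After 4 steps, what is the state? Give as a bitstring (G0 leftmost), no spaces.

Step 1: G0=NOT G0=NOT 0=1 G1=NOT G1=NOT 1=0 G2=G3|G0=0|0=0 G3=1(const) G4=1(const) -> 10011
Step 2: G0=NOT G0=NOT 1=0 G1=NOT G1=NOT 0=1 G2=G3|G0=1|1=1 G3=1(const) G4=1(const) -> 01111
Step 3: G0=NOT G0=NOT 0=1 G1=NOT G1=NOT 1=0 G2=G3|G0=1|0=1 G3=1(const) G4=1(const) -> 10111
Step 4: G0=NOT G0=NOT 1=0 G1=NOT G1=NOT 0=1 G2=G3|G0=1|1=1 G3=1(const) G4=1(const) -> 01111

01111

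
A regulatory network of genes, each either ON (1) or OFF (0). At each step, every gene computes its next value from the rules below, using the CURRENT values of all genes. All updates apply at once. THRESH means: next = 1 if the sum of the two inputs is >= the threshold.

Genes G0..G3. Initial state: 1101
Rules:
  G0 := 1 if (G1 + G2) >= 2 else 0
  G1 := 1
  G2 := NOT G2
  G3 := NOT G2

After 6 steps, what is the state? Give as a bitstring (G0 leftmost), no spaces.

Step 1: G0=(1+0>=2)=0 G1=1(const) G2=NOT G2=NOT 0=1 G3=NOT G2=NOT 0=1 -> 0111
Step 2: G0=(1+1>=2)=1 G1=1(const) G2=NOT G2=NOT 1=0 G3=NOT G2=NOT 1=0 -> 1100
Step 3: G0=(1+0>=2)=0 G1=1(const) G2=NOT G2=NOT 0=1 G3=NOT G2=NOT 0=1 -> 0111
Step 4: G0=(1+1>=2)=1 G1=1(const) G2=NOT G2=NOT 1=0 G3=NOT G2=NOT 1=0 -> 1100
Step 5: G0=(1+0>=2)=0 G1=1(const) G2=NOT G2=NOT 0=1 G3=NOT G2=NOT 0=1 -> 0111
Step 6: G0=(1+1>=2)=1 G1=1(const) G2=NOT G2=NOT 1=0 G3=NOT G2=NOT 1=0 -> 1100

1100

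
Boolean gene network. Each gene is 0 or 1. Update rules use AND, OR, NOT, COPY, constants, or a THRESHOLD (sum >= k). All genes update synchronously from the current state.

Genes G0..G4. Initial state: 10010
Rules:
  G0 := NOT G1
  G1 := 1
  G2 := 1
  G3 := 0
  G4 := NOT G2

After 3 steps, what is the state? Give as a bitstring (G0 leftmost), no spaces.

Step 1: G0=NOT G1=NOT 0=1 G1=1(const) G2=1(const) G3=0(const) G4=NOT G2=NOT 0=1 -> 11101
Step 2: G0=NOT G1=NOT 1=0 G1=1(const) G2=1(const) G3=0(const) G4=NOT G2=NOT 1=0 -> 01100
Step 3: G0=NOT G1=NOT 1=0 G1=1(const) G2=1(const) G3=0(const) G4=NOT G2=NOT 1=0 -> 01100

01100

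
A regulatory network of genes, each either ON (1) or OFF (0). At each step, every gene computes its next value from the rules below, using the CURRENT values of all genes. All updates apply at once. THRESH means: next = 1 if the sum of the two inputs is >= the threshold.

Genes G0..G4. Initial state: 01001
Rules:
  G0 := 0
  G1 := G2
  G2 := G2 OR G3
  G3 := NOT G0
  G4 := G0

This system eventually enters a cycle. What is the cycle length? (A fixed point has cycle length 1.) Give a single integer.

Answer: 1

Derivation:
Step 0: 01001
Step 1: G0=0(const) G1=G2=0 G2=G2|G3=0|0=0 G3=NOT G0=NOT 0=1 G4=G0=0 -> 00010
Step 2: G0=0(const) G1=G2=0 G2=G2|G3=0|1=1 G3=NOT G0=NOT 0=1 G4=G0=0 -> 00110
Step 3: G0=0(const) G1=G2=1 G2=G2|G3=1|1=1 G3=NOT G0=NOT 0=1 G4=G0=0 -> 01110
Step 4: G0=0(const) G1=G2=1 G2=G2|G3=1|1=1 G3=NOT G0=NOT 0=1 G4=G0=0 -> 01110
State from step 4 equals state from step 3 -> cycle length 1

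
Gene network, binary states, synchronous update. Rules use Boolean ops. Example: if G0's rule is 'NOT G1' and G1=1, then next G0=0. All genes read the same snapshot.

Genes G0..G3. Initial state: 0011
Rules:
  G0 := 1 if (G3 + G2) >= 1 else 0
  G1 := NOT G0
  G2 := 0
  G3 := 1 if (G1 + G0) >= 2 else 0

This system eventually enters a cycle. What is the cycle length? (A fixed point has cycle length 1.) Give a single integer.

Answer: 2

Derivation:
Step 0: 0011
Step 1: G0=(1+1>=1)=1 G1=NOT G0=NOT 0=1 G2=0(const) G3=(0+0>=2)=0 -> 1100
Step 2: G0=(0+0>=1)=0 G1=NOT G0=NOT 1=0 G2=0(const) G3=(1+1>=2)=1 -> 0001
Step 3: G0=(1+0>=1)=1 G1=NOT G0=NOT 0=1 G2=0(const) G3=(0+0>=2)=0 -> 1100
State from step 3 equals state from step 1 -> cycle length 2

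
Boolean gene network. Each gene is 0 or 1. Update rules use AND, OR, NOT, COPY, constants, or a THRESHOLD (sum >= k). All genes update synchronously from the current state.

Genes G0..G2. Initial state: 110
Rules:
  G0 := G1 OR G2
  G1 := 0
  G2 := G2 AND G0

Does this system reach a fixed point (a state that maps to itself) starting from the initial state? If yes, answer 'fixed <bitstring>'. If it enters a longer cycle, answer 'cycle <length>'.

Answer: fixed 000

Derivation:
Step 0: 110
Step 1: G0=G1|G2=1|0=1 G1=0(const) G2=G2&G0=0&1=0 -> 100
Step 2: G0=G1|G2=0|0=0 G1=0(const) G2=G2&G0=0&1=0 -> 000
Step 3: G0=G1|G2=0|0=0 G1=0(const) G2=G2&G0=0&0=0 -> 000
Fixed point reached at step 2: 000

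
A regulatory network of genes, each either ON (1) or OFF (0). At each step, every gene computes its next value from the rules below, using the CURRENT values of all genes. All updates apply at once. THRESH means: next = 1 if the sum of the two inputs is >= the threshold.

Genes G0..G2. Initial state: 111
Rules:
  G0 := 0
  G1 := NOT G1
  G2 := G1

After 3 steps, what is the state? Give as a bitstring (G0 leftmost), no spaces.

Step 1: G0=0(const) G1=NOT G1=NOT 1=0 G2=G1=1 -> 001
Step 2: G0=0(const) G1=NOT G1=NOT 0=1 G2=G1=0 -> 010
Step 3: G0=0(const) G1=NOT G1=NOT 1=0 G2=G1=1 -> 001

001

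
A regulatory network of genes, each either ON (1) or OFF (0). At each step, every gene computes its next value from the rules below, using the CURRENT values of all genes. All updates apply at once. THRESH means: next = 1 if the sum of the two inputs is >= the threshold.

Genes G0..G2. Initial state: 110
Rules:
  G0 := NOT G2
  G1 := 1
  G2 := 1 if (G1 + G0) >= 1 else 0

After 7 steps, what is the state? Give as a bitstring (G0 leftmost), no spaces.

Step 1: G0=NOT G2=NOT 0=1 G1=1(const) G2=(1+1>=1)=1 -> 111
Step 2: G0=NOT G2=NOT 1=0 G1=1(const) G2=(1+1>=1)=1 -> 011
Step 3: G0=NOT G2=NOT 1=0 G1=1(const) G2=(1+0>=1)=1 -> 011
Step 4: G0=NOT G2=NOT 1=0 G1=1(const) G2=(1+0>=1)=1 -> 011
Step 5: G0=NOT G2=NOT 1=0 G1=1(const) G2=(1+0>=1)=1 -> 011
Step 6: G0=NOT G2=NOT 1=0 G1=1(const) G2=(1+0>=1)=1 -> 011
Step 7: G0=NOT G2=NOT 1=0 G1=1(const) G2=(1+0>=1)=1 -> 011

011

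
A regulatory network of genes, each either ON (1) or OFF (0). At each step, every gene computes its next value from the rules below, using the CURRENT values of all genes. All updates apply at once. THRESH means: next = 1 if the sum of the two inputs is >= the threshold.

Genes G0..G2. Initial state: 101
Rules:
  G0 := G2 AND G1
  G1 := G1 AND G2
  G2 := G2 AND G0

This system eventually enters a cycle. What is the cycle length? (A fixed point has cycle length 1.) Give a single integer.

Answer: 1

Derivation:
Step 0: 101
Step 1: G0=G2&G1=1&0=0 G1=G1&G2=0&1=0 G2=G2&G0=1&1=1 -> 001
Step 2: G0=G2&G1=1&0=0 G1=G1&G2=0&1=0 G2=G2&G0=1&0=0 -> 000
Step 3: G0=G2&G1=0&0=0 G1=G1&G2=0&0=0 G2=G2&G0=0&0=0 -> 000
State from step 3 equals state from step 2 -> cycle length 1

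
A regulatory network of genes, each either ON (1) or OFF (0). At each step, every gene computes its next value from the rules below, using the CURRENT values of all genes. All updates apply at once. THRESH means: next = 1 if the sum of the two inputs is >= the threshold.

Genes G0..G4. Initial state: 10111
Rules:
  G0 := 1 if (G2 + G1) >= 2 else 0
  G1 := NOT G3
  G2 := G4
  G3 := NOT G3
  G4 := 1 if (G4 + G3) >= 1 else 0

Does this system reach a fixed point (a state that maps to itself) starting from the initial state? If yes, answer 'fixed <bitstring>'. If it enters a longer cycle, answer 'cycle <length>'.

Answer: cycle 2

Derivation:
Step 0: 10111
Step 1: G0=(1+0>=2)=0 G1=NOT G3=NOT 1=0 G2=G4=1 G3=NOT G3=NOT 1=0 G4=(1+1>=1)=1 -> 00101
Step 2: G0=(1+0>=2)=0 G1=NOT G3=NOT 0=1 G2=G4=1 G3=NOT G3=NOT 0=1 G4=(1+0>=1)=1 -> 01111
Step 3: G0=(1+1>=2)=1 G1=NOT G3=NOT 1=0 G2=G4=1 G3=NOT G3=NOT 1=0 G4=(1+1>=1)=1 -> 10101
Step 4: G0=(1+0>=2)=0 G1=NOT G3=NOT 0=1 G2=G4=1 G3=NOT G3=NOT 0=1 G4=(1+0>=1)=1 -> 01111
Cycle of length 2 starting at step 2 -> no fixed point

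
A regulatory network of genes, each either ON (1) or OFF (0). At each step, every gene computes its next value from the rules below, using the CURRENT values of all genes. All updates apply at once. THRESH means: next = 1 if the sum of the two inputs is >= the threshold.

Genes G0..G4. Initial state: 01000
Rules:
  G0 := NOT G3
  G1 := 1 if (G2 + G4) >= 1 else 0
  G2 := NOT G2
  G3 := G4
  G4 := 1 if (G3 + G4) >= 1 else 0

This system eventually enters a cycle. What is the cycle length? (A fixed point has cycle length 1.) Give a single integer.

Answer: 2

Derivation:
Step 0: 01000
Step 1: G0=NOT G3=NOT 0=1 G1=(0+0>=1)=0 G2=NOT G2=NOT 0=1 G3=G4=0 G4=(0+0>=1)=0 -> 10100
Step 2: G0=NOT G3=NOT 0=1 G1=(1+0>=1)=1 G2=NOT G2=NOT 1=0 G3=G4=0 G4=(0+0>=1)=0 -> 11000
Step 3: G0=NOT G3=NOT 0=1 G1=(0+0>=1)=0 G2=NOT G2=NOT 0=1 G3=G4=0 G4=(0+0>=1)=0 -> 10100
State from step 3 equals state from step 1 -> cycle length 2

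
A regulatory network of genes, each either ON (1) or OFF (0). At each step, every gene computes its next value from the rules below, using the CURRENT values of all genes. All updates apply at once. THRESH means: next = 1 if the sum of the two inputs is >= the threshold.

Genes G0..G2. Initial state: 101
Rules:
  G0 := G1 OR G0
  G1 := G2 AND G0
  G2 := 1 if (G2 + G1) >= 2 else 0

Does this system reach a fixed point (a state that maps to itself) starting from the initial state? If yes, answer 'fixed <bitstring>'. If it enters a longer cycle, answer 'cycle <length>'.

Answer: fixed 100

Derivation:
Step 0: 101
Step 1: G0=G1|G0=0|1=1 G1=G2&G0=1&1=1 G2=(1+0>=2)=0 -> 110
Step 2: G0=G1|G0=1|1=1 G1=G2&G0=0&1=0 G2=(0+1>=2)=0 -> 100
Step 3: G0=G1|G0=0|1=1 G1=G2&G0=0&1=0 G2=(0+0>=2)=0 -> 100
Fixed point reached at step 2: 100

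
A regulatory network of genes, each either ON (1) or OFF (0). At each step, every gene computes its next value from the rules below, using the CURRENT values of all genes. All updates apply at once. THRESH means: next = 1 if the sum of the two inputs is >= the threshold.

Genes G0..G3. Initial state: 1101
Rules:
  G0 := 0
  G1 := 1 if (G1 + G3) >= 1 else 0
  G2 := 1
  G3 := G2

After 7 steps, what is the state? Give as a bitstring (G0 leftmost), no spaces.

Step 1: G0=0(const) G1=(1+1>=1)=1 G2=1(const) G3=G2=0 -> 0110
Step 2: G0=0(const) G1=(1+0>=1)=1 G2=1(const) G3=G2=1 -> 0111
Step 3: G0=0(const) G1=(1+1>=1)=1 G2=1(const) G3=G2=1 -> 0111
Step 4: G0=0(const) G1=(1+1>=1)=1 G2=1(const) G3=G2=1 -> 0111
Step 5: G0=0(const) G1=(1+1>=1)=1 G2=1(const) G3=G2=1 -> 0111
Step 6: G0=0(const) G1=(1+1>=1)=1 G2=1(const) G3=G2=1 -> 0111
Step 7: G0=0(const) G1=(1+1>=1)=1 G2=1(const) G3=G2=1 -> 0111

0111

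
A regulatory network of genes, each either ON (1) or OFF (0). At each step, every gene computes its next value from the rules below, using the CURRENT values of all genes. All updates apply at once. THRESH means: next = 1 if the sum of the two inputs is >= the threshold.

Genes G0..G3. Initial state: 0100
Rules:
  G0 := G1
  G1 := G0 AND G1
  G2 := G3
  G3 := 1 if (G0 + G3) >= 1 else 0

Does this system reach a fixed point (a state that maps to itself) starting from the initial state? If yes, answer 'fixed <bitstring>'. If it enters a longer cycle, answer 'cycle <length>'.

Step 0: 0100
Step 1: G0=G1=1 G1=G0&G1=0&1=0 G2=G3=0 G3=(0+0>=1)=0 -> 1000
Step 2: G0=G1=0 G1=G0&G1=1&0=0 G2=G3=0 G3=(1+0>=1)=1 -> 0001
Step 3: G0=G1=0 G1=G0&G1=0&0=0 G2=G3=1 G3=(0+1>=1)=1 -> 0011
Step 4: G0=G1=0 G1=G0&G1=0&0=0 G2=G3=1 G3=(0+1>=1)=1 -> 0011
Fixed point reached at step 3: 0011

Answer: fixed 0011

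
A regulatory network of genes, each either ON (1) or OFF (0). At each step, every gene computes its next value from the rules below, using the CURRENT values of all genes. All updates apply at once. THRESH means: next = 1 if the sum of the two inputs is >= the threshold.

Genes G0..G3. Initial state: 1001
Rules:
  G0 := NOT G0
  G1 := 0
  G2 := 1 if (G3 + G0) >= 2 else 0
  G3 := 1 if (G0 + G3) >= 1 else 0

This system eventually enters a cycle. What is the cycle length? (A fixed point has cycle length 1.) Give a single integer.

Step 0: 1001
Step 1: G0=NOT G0=NOT 1=0 G1=0(const) G2=(1+1>=2)=1 G3=(1+1>=1)=1 -> 0011
Step 2: G0=NOT G0=NOT 0=1 G1=0(const) G2=(1+0>=2)=0 G3=(0+1>=1)=1 -> 1001
State from step 2 equals state from step 0 -> cycle length 2

Answer: 2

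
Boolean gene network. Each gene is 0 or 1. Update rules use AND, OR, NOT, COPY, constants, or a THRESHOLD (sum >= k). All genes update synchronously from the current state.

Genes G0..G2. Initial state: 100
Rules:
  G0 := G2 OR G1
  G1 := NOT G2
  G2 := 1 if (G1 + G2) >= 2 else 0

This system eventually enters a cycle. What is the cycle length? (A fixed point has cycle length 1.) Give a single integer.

Answer: 1

Derivation:
Step 0: 100
Step 1: G0=G2|G1=0|0=0 G1=NOT G2=NOT 0=1 G2=(0+0>=2)=0 -> 010
Step 2: G0=G2|G1=0|1=1 G1=NOT G2=NOT 0=1 G2=(1+0>=2)=0 -> 110
Step 3: G0=G2|G1=0|1=1 G1=NOT G2=NOT 0=1 G2=(1+0>=2)=0 -> 110
State from step 3 equals state from step 2 -> cycle length 1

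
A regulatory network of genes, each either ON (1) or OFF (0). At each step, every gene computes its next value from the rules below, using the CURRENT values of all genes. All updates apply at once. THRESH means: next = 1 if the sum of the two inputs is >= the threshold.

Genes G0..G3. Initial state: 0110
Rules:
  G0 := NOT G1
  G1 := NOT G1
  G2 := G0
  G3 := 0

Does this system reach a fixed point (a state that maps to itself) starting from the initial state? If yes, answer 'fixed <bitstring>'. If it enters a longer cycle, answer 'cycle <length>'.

Step 0: 0110
Step 1: G0=NOT G1=NOT 1=0 G1=NOT G1=NOT 1=0 G2=G0=0 G3=0(const) -> 0000
Step 2: G0=NOT G1=NOT 0=1 G1=NOT G1=NOT 0=1 G2=G0=0 G3=0(const) -> 1100
Step 3: G0=NOT G1=NOT 1=0 G1=NOT G1=NOT 1=0 G2=G0=1 G3=0(const) -> 0010
Step 4: G0=NOT G1=NOT 0=1 G1=NOT G1=NOT 0=1 G2=G0=0 G3=0(const) -> 1100
Cycle of length 2 starting at step 2 -> no fixed point

Answer: cycle 2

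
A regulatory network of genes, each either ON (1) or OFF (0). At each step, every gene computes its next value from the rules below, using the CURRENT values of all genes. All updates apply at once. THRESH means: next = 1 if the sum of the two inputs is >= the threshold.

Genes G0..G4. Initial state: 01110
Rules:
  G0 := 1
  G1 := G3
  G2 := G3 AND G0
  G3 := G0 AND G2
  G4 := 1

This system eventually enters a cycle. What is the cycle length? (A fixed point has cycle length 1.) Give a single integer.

Answer: 1

Derivation:
Step 0: 01110
Step 1: G0=1(const) G1=G3=1 G2=G3&G0=1&0=0 G3=G0&G2=0&1=0 G4=1(const) -> 11001
Step 2: G0=1(const) G1=G3=0 G2=G3&G0=0&1=0 G3=G0&G2=1&0=0 G4=1(const) -> 10001
Step 3: G0=1(const) G1=G3=0 G2=G3&G0=0&1=0 G3=G0&G2=1&0=0 G4=1(const) -> 10001
State from step 3 equals state from step 2 -> cycle length 1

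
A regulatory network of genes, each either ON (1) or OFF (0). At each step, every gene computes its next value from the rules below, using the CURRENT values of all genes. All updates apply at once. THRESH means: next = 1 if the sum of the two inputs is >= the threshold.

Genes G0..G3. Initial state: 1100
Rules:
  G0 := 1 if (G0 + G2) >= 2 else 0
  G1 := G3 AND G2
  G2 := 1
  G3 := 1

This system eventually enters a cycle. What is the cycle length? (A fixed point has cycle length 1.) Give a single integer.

Step 0: 1100
Step 1: G0=(1+0>=2)=0 G1=G3&G2=0&0=0 G2=1(const) G3=1(const) -> 0011
Step 2: G0=(0+1>=2)=0 G1=G3&G2=1&1=1 G2=1(const) G3=1(const) -> 0111
Step 3: G0=(0+1>=2)=0 G1=G3&G2=1&1=1 G2=1(const) G3=1(const) -> 0111
State from step 3 equals state from step 2 -> cycle length 1

Answer: 1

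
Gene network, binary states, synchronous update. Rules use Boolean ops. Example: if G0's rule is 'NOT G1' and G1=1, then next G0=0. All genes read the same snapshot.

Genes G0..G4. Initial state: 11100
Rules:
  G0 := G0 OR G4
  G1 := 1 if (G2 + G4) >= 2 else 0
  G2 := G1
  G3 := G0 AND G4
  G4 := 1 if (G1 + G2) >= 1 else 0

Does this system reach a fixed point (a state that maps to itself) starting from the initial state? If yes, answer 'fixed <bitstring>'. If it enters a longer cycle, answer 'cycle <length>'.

Step 0: 11100
Step 1: G0=G0|G4=1|0=1 G1=(1+0>=2)=0 G2=G1=1 G3=G0&G4=1&0=0 G4=(1+1>=1)=1 -> 10101
Step 2: G0=G0|G4=1|1=1 G1=(1+1>=2)=1 G2=G1=0 G3=G0&G4=1&1=1 G4=(0+1>=1)=1 -> 11011
Step 3: G0=G0|G4=1|1=1 G1=(0+1>=2)=0 G2=G1=1 G3=G0&G4=1&1=1 G4=(1+0>=1)=1 -> 10111
Step 4: G0=G0|G4=1|1=1 G1=(1+1>=2)=1 G2=G1=0 G3=G0&G4=1&1=1 G4=(0+1>=1)=1 -> 11011
Cycle of length 2 starting at step 2 -> no fixed point

Answer: cycle 2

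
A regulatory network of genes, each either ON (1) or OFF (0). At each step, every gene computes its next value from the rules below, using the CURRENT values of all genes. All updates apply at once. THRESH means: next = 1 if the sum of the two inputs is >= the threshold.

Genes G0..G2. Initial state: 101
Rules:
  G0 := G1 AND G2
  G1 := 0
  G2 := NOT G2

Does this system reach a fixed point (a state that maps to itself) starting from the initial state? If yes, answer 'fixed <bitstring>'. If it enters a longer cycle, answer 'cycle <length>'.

Step 0: 101
Step 1: G0=G1&G2=0&1=0 G1=0(const) G2=NOT G2=NOT 1=0 -> 000
Step 2: G0=G1&G2=0&0=0 G1=0(const) G2=NOT G2=NOT 0=1 -> 001
Step 3: G0=G1&G2=0&1=0 G1=0(const) G2=NOT G2=NOT 1=0 -> 000
Cycle of length 2 starting at step 1 -> no fixed point

Answer: cycle 2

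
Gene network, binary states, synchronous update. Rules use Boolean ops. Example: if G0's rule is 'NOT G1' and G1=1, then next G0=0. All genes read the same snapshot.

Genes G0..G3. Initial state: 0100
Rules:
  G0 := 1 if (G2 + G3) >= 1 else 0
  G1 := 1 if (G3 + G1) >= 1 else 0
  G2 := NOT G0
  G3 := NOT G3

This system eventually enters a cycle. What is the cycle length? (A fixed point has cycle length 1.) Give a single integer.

Step 0: 0100
Step 1: G0=(0+0>=1)=0 G1=(0+1>=1)=1 G2=NOT G0=NOT 0=1 G3=NOT G3=NOT 0=1 -> 0111
Step 2: G0=(1+1>=1)=1 G1=(1+1>=1)=1 G2=NOT G0=NOT 0=1 G3=NOT G3=NOT 1=0 -> 1110
Step 3: G0=(1+0>=1)=1 G1=(0+1>=1)=1 G2=NOT G0=NOT 1=0 G3=NOT G3=NOT 0=1 -> 1101
Step 4: G0=(0+1>=1)=1 G1=(1+1>=1)=1 G2=NOT G0=NOT 1=0 G3=NOT G3=NOT 1=0 -> 1100
Step 5: G0=(0+0>=1)=0 G1=(0+1>=1)=1 G2=NOT G0=NOT 1=0 G3=NOT G3=NOT 0=1 -> 0101
Step 6: G0=(0+1>=1)=1 G1=(1+1>=1)=1 G2=NOT G0=NOT 0=1 G3=NOT G3=NOT 1=0 -> 1110
State from step 6 equals state from step 2 -> cycle length 4

Answer: 4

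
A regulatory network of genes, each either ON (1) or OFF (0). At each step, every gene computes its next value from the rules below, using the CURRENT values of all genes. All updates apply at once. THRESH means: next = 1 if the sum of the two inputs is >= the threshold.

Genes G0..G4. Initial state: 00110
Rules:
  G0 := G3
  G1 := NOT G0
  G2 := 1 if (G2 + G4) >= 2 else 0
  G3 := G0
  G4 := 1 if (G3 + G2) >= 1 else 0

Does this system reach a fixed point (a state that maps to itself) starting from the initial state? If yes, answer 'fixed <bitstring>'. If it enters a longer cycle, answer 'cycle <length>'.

Step 0: 00110
Step 1: G0=G3=1 G1=NOT G0=NOT 0=1 G2=(1+0>=2)=0 G3=G0=0 G4=(1+1>=1)=1 -> 11001
Step 2: G0=G3=0 G1=NOT G0=NOT 1=0 G2=(0+1>=2)=0 G3=G0=1 G4=(0+0>=1)=0 -> 00010
Step 3: G0=G3=1 G1=NOT G0=NOT 0=1 G2=(0+0>=2)=0 G3=G0=0 G4=(1+0>=1)=1 -> 11001
Cycle of length 2 starting at step 1 -> no fixed point

Answer: cycle 2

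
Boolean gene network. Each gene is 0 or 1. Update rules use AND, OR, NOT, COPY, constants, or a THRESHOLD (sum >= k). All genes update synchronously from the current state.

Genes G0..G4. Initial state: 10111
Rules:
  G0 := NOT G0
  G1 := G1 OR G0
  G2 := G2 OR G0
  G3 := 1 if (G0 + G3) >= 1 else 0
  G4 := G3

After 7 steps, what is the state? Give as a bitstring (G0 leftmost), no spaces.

Step 1: G0=NOT G0=NOT 1=0 G1=G1|G0=0|1=1 G2=G2|G0=1|1=1 G3=(1+1>=1)=1 G4=G3=1 -> 01111
Step 2: G0=NOT G0=NOT 0=1 G1=G1|G0=1|0=1 G2=G2|G0=1|0=1 G3=(0+1>=1)=1 G4=G3=1 -> 11111
Step 3: G0=NOT G0=NOT 1=0 G1=G1|G0=1|1=1 G2=G2|G0=1|1=1 G3=(1+1>=1)=1 G4=G3=1 -> 01111
Step 4: G0=NOT G0=NOT 0=1 G1=G1|G0=1|0=1 G2=G2|G0=1|0=1 G3=(0+1>=1)=1 G4=G3=1 -> 11111
Step 5: G0=NOT G0=NOT 1=0 G1=G1|G0=1|1=1 G2=G2|G0=1|1=1 G3=(1+1>=1)=1 G4=G3=1 -> 01111
Step 6: G0=NOT G0=NOT 0=1 G1=G1|G0=1|0=1 G2=G2|G0=1|0=1 G3=(0+1>=1)=1 G4=G3=1 -> 11111
Step 7: G0=NOT G0=NOT 1=0 G1=G1|G0=1|1=1 G2=G2|G0=1|1=1 G3=(1+1>=1)=1 G4=G3=1 -> 01111

01111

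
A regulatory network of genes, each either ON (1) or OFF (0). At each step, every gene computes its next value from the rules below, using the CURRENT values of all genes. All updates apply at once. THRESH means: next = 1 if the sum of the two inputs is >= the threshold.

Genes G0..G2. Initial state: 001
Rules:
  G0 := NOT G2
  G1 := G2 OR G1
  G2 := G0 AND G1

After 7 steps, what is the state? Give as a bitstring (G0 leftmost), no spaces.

Step 1: G0=NOT G2=NOT 1=0 G1=G2|G1=1|0=1 G2=G0&G1=0&0=0 -> 010
Step 2: G0=NOT G2=NOT 0=1 G1=G2|G1=0|1=1 G2=G0&G1=0&1=0 -> 110
Step 3: G0=NOT G2=NOT 0=1 G1=G2|G1=0|1=1 G2=G0&G1=1&1=1 -> 111
Step 4: G0=NOT G2=NOT 1=0 G1=G2|G1=1|1=1 G2=G0&G1=1&1=1 -> 011
Step 5: G0=NOT G2=NOT 1=0 G1=G2|G1=1|1=1 G2=G0&G1=0&1=0 -> 010
Step 6: G0=NOT G2=NOT 0=1 G1=G2|G1=0|1=1 G2=G0&G1=0&1=0 -> 110
Step 7: G0=NOT G2=NOT 0=1 G1=G2|G1=0|1=1 G2=G0&G1=1&1=1 -> 111

111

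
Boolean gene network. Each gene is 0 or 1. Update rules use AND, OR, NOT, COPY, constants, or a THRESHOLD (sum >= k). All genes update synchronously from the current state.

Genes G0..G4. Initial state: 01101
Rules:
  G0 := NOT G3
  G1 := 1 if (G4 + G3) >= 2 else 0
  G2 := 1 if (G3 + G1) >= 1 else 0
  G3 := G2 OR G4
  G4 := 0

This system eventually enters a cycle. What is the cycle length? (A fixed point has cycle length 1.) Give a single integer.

Answer: 1

Derivation:
Step 0: 01101
Step 1: G0=NOT G3=NOT 0=1 G1=(1+0>=2)=0 G2=(0+1>=1)=1 G3=G2|G4=1|1=1 G4=0(const) -> 10110
Step 2: G0=NOT G3=NOT 1=0 G1=(0+1>=2)=0 G2=(1+0>=1)=1 G3=G2|G4=1|0=1 G4=0(const) -> 00110
Step 3: G0=NOT G3=NOT 1=0 G1=(0+1>=2)=0 G2=(1+0>=1)=1 G3=G2|G4=1|0=1 G4=0(const) -> 00110
State from step 3 equals state from step 2 -> cycle length 1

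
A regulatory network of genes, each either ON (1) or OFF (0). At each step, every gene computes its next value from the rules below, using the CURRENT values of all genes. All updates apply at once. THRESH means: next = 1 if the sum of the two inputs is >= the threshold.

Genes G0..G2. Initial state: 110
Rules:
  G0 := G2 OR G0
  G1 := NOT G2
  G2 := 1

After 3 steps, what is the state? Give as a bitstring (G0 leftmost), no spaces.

Step 1: G0=G2|G0=0|1=1 G1=NOT G2=NOT 0=1 G2=1(const) -> 111
Step 2: G0=G2|G0=1|1=1 G1=NOT G2=NOT 1=0 G2=1(const) -> 101
Step 3: G0=G2|G0=1|1=1 G1=NOT G2=NOT 1=0 G2=1(const) -> 101

101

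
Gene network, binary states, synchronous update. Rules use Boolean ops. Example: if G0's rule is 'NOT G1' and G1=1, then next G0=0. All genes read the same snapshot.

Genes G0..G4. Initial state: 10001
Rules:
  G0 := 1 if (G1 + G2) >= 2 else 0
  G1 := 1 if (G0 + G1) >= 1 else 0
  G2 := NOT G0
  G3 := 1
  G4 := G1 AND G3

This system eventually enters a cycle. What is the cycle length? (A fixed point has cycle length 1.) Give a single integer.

Step 0: 10001
Step 1: G0=(0+0>=2)=0 G1=(1+0>=1)=1 G2=NOT G0=NOT 1=0 G3=1(const) G4=G1&G3=0&0=0 -> 01010
Step 2: G0=(1+0>=2)=0 G1=(0+1>=1)=1 G2=NOT G0=NOT 0=1 G3=1(const) G4=G1&G3=1&1=1 -> 01111
Step 3: G0=(1+1>=2)=1 G1=(0+1>=1)=1 G2=NOT G0=NOT 0=1 G3=1(const) G4=G1&G3=1&1=1 -> 11111
Step 4: G0=(1+1>=2)=1 G1=(1+1>=1)=1 G2=NOT G0=NOT 1=0 G3=1(const) G4=G1&G3=1&1=1 -> 11011
Step 5: G0=(1+0>=2)=0 G1=(1+1>=1)=1 G2=NOT G0=NOT 1=0 G3=1(const) G4=G1&G3=1&1=1 -> 01011
Step 6: G0=(1+0>=2)=0 G1=(0+1>=1)=1 G2=NOT G0=NOT 0=1 G3=1(const) G4=G1&G3=1&1=1 -> 01111
State from step 6 equals state from step 2 -> cycle length 4

Answer: 4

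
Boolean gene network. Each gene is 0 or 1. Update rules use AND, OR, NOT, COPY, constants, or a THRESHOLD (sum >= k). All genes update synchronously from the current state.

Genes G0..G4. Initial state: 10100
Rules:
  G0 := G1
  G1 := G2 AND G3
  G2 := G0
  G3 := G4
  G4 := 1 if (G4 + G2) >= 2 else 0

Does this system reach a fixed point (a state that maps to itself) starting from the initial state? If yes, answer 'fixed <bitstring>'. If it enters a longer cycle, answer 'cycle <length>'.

Answer: fixed 00000

Derivation:
Step 0: 10100
Step 1: G0=G1=0 G1=G2&G3=1&0=0 G2=G0=1 G3=G4=0 G4=(0+1>=2)=0 -> 00100
Step 2: G0=G1=0 G1=G2&G3=1&0=0 G2=G0=0 G3=G4=0 G4=(0+1>=2)=0 -> 00000
Step 3: G0=G1=0 G1=G2&G3=0&0=0 G2=G0=0 G3=G4=0 G4=(0+0>=2)=0 -> 00000
Fixed point reached at step 2: 00000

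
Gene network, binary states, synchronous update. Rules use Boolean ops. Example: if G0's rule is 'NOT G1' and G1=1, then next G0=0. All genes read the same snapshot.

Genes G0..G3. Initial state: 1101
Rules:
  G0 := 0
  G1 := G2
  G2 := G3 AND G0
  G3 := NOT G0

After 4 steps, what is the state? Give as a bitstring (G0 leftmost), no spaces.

Step 1: G0=0(const) G1=G2=0 G2=G3&G0=1&1=1 G3=NOT G0=NOT 1=0 -> 0010
Step 2: G0=0(const) G1=G2=1 G2=G3&G0=0&0=0 G3=NOT G0=NOT 0=1 -> 0101
Step 3: G0=0(const) G1=G2=0 G2=G3&G0=1&0=0 G3=NOT G0=NOT 0=1 -> 0001
Step 4: G0=0(const) G1=G2=0 G2=G3&G0=1&0=0 G3=NOT G0=NOT 0=1 -> 0001

0001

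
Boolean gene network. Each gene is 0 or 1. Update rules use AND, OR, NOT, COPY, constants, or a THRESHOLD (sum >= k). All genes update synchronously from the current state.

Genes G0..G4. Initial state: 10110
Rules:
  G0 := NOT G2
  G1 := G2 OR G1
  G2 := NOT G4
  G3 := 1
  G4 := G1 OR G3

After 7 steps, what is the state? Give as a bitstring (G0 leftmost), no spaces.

Step 1: G0=NOT G2=NOT 1=0 G1=G2|G1=1|0=1 G2=NOT G4=NOT 0=1 G3=1(const) G4=G1|G3=0|1=1 -> 01111
Step 2: G0=NOT G2=NOT 1=0 G1=G2|G1=1|1=1 G2=NOT G4=NOT 1=0 G3=1(const) G4=G1|G3=1|1=1 -> 01011
Step 3: G0=NOT G2=NOT 0=1 G1=G2|G1=0|1=1 G2=NOT G4=NOT 1=0 G3=1(const) G4=G1|G3=1|1=1 -> 11011
Step 4: G0=NOT G2=NOT 0=1 G1=G2|G1=0|1=1 G2=NOT G4=NOT 1=0 G3=1(const) G4=G1|G3=1|1=1 -> 11011
Step 5: G0=NOT G2=NOT 0=1 G1=G2|G1=0|1=1 G2=NOT G4=NOT 1=0 G3=1(const) G4=G1|G3=1|1=1 -> 11011
Step 6: G0=NOT G2=NOT 0=1 G1=G2|G1=0|1=1 G2=NOT G4=NOT 1=0 G3=1(const) G4=G1|G3=1|1=1 -> 11011
Step 7: G0=NOT G2=NOT 0=1 G1=G2|G1=0|1=1 G2=NOT G4=NOT 1=0 G3=1(const) G4=G1|G3=1|1=1 -> 11011

11011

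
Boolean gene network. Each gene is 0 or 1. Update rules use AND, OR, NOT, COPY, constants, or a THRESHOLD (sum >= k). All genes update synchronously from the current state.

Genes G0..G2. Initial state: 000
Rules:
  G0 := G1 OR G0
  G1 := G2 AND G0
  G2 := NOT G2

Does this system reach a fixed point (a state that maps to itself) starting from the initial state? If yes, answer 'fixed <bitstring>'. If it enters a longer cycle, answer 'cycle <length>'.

Answer: cycle 2

Derivation:
Step 0: 000
Step 1: G0=G1|G0=0|0=0 G1=G2&G0=0&0=0 G2=NOT G2=NOT 0=1 -> 001
Step 2: G0=G1|G0=0|0=0 G1=G2&G0=1&0=0 G2=NOT G2=NOT 1=0 -> 000
Cycle of length 2 starting at step 0 -> no fixed point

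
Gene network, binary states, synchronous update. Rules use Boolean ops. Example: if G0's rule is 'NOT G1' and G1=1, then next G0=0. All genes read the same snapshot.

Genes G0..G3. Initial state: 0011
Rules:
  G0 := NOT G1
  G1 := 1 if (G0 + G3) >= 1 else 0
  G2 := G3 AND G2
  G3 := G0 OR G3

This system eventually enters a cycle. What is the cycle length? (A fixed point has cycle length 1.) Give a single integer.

Step 0: 0011
Step 1: G0=NOT G1=NOT 0=1 G1=(0+1>=1)=1 G2=G3&G2=1&1=1 G3=G0|G3=0|1=1 -> 1111
Step 2: G0=NOT G1=NOT 1=0 G1=(1+1>=1)=1 G2=G3&G2=1&1=1 G3=G0|G3=1|1=1 -> 0111
Step 3: G0=NOT G1=NOT 1=0 G1=(0+1>=1)=1 G2=G3&G2=1&1=1 G3=G0|G3=0|1=1 -> 0111
State from step 3 equals state from step 2 -> cycle length 1

Answer: 1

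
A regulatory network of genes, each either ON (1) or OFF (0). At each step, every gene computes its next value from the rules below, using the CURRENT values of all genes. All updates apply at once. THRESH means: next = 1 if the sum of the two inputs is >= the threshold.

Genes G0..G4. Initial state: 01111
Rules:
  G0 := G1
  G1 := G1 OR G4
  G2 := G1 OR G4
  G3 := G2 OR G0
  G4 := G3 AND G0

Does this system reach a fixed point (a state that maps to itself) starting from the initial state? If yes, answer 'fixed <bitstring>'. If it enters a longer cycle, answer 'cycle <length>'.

Answer: fixed 11111

Derivation:
Step 0: 01111
Step 1: G0=G1=1 G1=G1|G4=1|1=1 G2=G1|G4=1|1=1 G3=G2|G0=1|0=1 G4=G3&G0=1&0=0 -> 11110
Step 2: G0=G1=1 G1=G1|G4=1|0=1 G2=G1|G4=1|0=1 G3=G2|G0=1|1=1 G4=G3&G0=1&1=1 -> 11111
Step 3: G0=G1=1 G1=G1|G4=1|1=1 G2=G1|G4=1|1=1 G3=G2|G0=1|1=1 G4=G3&G0=1&1=1 -> 11111
Fixed point reached at step 2: 11111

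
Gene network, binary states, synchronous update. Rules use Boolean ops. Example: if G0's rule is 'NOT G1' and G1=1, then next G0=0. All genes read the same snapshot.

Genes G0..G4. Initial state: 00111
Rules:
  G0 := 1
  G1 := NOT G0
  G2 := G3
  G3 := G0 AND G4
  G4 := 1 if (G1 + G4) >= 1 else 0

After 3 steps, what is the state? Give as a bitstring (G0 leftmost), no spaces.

Step 1: G0=1(const) G1=NOT G0=NOT 0=1 G2=G3=1 G3=G0&G4=0&1=0 G4=(0+1>=1)=1 -> 11101
Step 2: G0=1(const) G1=NOT G0=NOT 1=0 G2=G3=0 G3=G0&G4=1&1=1 G4=(1+1>=1)=1 -> 10011
Step 3: G0=1(const) G1=NOT G0=NOT 1=0 G2=G3=1 G3=G0&G4=1&1=1 G4=(0+1>=1)=1 -> 10111

10111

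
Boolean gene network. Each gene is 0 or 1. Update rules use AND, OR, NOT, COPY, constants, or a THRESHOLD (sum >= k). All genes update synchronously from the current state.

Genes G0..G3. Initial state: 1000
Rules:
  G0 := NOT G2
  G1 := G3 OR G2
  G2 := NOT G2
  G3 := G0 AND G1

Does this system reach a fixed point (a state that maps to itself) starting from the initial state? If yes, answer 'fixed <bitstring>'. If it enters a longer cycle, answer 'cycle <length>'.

Answer: cycle 2

Derivation:
Step 0: 1000
Step 1: G0=NOT G2=NOT 0=1 G1=G3|G2=0|0=0 G2=NOT G2=NOT 0=1 G3=G0&G1=1&0=0 -> 1010
Step 2: G0=NOT G2=NOT 1=0 G1=G3|G2=0|1=1 G2=NOT G2=NOT 1=0 G3=G0&G1=1&0=0 -> 0100
Step 3: G0=NOT G2=NOT 0=1 G1=G3|G2=0|0=0 G2=NOT G2=NOT 0=1 G3=G0&G1=0&1=0 -> 1010
Cycle of length 2 starting at step 1 -> no fixed point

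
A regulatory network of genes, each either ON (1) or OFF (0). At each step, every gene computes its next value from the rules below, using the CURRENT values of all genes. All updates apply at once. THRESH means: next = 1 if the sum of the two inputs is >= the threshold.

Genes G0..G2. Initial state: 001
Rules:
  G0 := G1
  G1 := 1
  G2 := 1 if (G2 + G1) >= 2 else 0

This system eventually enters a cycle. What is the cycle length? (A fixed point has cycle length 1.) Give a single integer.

Step 0: 001
Step 1: G0=G1=0 G1=1(const) G2=(1+0>=2)=0 -> 010
Step 2: G0=G1=1 G1=1(const) G2=(0+1>=2)=0 -> 110
Step 3: G0=G1=1 G1=1(const) G2=(0+1>=2)=0 -> 110
State from step 3 equals state from step 2 -> cycle length 1

Answer: 1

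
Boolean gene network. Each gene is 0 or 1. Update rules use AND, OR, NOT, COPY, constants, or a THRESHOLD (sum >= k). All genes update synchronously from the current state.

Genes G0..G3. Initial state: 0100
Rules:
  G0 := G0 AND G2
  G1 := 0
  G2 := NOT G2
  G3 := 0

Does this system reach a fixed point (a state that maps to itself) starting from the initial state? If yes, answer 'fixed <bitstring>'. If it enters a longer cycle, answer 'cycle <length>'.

Step 0: 0100
Step 1: G0=G0&G2=0&0=0 G1=0(const) G2=NOT G2=NOT 0=1 G3=0(const) -> 0010
Step 2: G0=G0&G2=0&1=0 G1=0(const) G2=NOT G2=NOT 1=0 G3=0(const) -> 0000
Step 3: G0=G0&G2=0&0=0 G1=0(const) G2=NOT G2=NOT 0=1 G3=0(const) -> 0010
Cycle of length 2 starting at step 1 -> no fixed point

Answer: cycle 2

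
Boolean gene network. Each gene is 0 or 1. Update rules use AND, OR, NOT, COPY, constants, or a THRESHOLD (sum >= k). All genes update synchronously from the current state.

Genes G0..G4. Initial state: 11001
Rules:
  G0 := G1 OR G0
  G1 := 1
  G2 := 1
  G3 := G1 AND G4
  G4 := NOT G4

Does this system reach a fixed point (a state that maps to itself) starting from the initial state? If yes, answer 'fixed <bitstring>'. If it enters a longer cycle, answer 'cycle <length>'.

Answer: cycle 2

Derivation:
Step 0: 11001
Step 1: G0=G1|G0=1|1=1 G1=1(const) G2=1(const) G3=G1&G4=1&1=1 G4=NOT G4=NOT 1=0 -> 11110
Step 2: G0=G1|G0=1|1=1 G1=1(const) G2=1(const) G3=G1&G4=1&0=0 G4=NOT G4=NOT 0=1 -> 11101
Step 3: G0=G1|G0=1|1=1 G1=1(const) G2=1(const) G3=G1&G4=1&1=1 G4=NOT G4=NOT 1=0 -> 11110
Cycle of length 2 starting at step 1 -> no fixed point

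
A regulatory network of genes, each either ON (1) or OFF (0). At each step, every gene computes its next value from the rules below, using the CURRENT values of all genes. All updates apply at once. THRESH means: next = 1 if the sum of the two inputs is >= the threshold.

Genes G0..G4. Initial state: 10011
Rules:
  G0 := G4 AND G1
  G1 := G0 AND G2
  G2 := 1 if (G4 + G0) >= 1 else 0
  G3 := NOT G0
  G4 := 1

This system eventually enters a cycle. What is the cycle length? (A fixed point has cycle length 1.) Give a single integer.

Step 0: 10011
Step 1: G0=G4&G1=1&0=0 G1=G0&G2=1&0=0 G2=(1+1>=1)=1 G3=NOT G0=NOT 1=0 G4=1(const) -> 00101
Step 2: G0=G4&G1=1&0=0 G1=G0&G2=0&1=0 G2=(1+0>=1)=1 G3=NOT G0=NOT 0=1 G4=1(const) -> 00111
Step 3: G0=G4&G1=1&0=0 G1=G0&G2=0&1=0 G2=(1+0>=1)=1 G3=NOT G0=NOT 0=1 G4=1(const) -> 00111
State from step 3 equals state from step 2 -> cycle length 1

Answer: 1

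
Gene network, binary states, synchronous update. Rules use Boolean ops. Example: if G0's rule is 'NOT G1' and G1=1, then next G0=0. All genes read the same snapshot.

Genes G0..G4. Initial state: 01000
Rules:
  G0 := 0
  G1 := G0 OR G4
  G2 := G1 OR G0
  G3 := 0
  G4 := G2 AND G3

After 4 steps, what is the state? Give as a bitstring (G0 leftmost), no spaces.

Step 1: G0=0(const) G1=G0|G4=0|0=0 G2=G1|G0=1|0=1 G3=0(const) G4=G2&G3=0&0=0 -> 00100
Step 2: G0=0(const) G1=G0|G4=0|0=0 G2=G1|G0=0|0=0 G3=0(const) G4=G2&G3=1&0=0 -> 00000
Step 3: G0=0(const) G1=G0|G4=0|0=0 G2=G1|G0=0|0=0 G3=0(const) G4=G2&G3=0&0=0 -> 00000
Step 4: G0=0(const) G1=G0|G4=0|0=0 G2=G1|G0=0|0=0 G3=0(const) G4=G2&G3=0&0=0 -> 00000

00000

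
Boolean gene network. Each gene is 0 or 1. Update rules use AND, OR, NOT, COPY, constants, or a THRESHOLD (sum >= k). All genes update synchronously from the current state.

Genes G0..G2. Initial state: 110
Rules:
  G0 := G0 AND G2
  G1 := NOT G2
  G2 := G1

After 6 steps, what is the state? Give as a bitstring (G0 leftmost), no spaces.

Step 1: G0=G0&G2=1&0=0 G1=NOT G2=NOT 0=1 G2=G1=1 -> 011
Step 2: G0=G0&G2=0&1=0 G1=NOT G2=NOT 1=0 G2=G1=1 -> 001
Step 3: G0=G0&G2=0&1=0 G1=NOT G2=NOT 1=0 G2=G1=0 -> 000
Step 4: G0=G0&G2=0&0=0 G1=NOT G2=NOT 0=1 G2=G1=0 -> 010
Step 5: G0=G0&G2=0&0=0 G1=NOT G2=NOT 0=1 G2=G1=1 -> 011
Step 6: G0=G0&G2=0&1=0 G1=NOT G2=NOT 1=0 G2=G1=1 -> 001

001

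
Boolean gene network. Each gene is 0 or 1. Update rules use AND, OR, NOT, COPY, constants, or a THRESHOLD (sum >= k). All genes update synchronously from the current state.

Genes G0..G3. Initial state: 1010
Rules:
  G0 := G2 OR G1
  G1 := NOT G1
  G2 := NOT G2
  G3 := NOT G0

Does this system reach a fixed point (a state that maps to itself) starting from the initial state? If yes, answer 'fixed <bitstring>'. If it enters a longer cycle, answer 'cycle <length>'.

Step 0: 1010
Step 1: G0=G2|G1=1|0=1 G1=NOT G1=NOT 0=1 G2=NOT G2=NOT 1=0 G3=NOT G0=NOT 1=0 -> 1100
Step 2: G0=G2|G1=0|1=1 G1=NOT G1=NOT 1=0 G2=NOT G2=NOT 0=1 G3=NOT G0=NOT 1=0 -> 1010
Cycle of length 2 starting at step 0 -> no fixed point

Answer: cycle 2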